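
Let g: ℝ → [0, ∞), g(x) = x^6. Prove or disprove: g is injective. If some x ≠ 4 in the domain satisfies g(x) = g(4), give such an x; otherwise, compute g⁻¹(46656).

g(4) = 4096 = (−4)^6 = g(−4) (since 6 is even), with 4 ≠ −4. So g is not injective.
For the follow-up, such an x exists: taking x = −4 ∈ ℝ gives g(−4) = 4096 = g(4) with −4 ≠ 4.

-4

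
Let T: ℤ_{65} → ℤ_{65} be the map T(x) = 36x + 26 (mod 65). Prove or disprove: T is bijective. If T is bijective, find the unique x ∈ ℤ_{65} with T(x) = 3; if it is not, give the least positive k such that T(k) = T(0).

12

If T(u) = T(v), then 36u ≡ 36v (mod 65). Because gcd(36, 65) = 1, we may cancel 36 to get u ≡ v (mod 65).
We now compute 36⁻¹ mod 65 explicitly. Euclid's algorithm: 65 = 1·36 + 29, 36 = 1·29 + 7, 29 = 4·7 + 1; back-substituting gives 1 = 56·36 − 31·65, so 36⁻¹ ≡ 56 (mod 65).
For any y ∈ ℤ_{65}, x = 56(y − 26) mod 65 satisfies T(x) = 36·56(y − 26) + 26 ≡ y (since 36·56 ≡ 1 mod 65). So every y has a preimage.
Therefore T is bijective.
Since T is bijective, we find T⁻¹(3): we need 36x ≡ 3 − 26 ≡ 42 (mod 65). Using 36⁻¹ = 56: x ≡ 56·42 = 2352 = 36·65 + 12, so x = 12.
Check: T(12) = 36·12 + 26 = 458 = 7·65 + 3 ≡ 3 (mod 65).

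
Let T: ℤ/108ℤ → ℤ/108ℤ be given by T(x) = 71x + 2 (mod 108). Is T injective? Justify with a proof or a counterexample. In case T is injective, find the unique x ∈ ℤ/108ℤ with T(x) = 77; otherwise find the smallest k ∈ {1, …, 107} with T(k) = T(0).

Recall that injectivity means: for all x_1, x_2 in the domain, T(x_1) = T(x_2) implies x_1 = x_2.
If T(x_1) = T(x_2), then 71x_1 ≡ 71x_2 (mod 108). Because gcd(71, 108) = 1, we may cancel 71 to get x_1 ≡ x_2 (mod 108).
Hence T is injective.
We now compute 71⁻¹ mod 108 explicitly. Euclid's algorithm: 108 = 1·71 + 37, 71 = 1·37 + 34, 37 = 1·34 + 3, 34 = 11·3 + 1; back-substituting gives 1 = 35·71 − 23·108, so 71⁻¹ ≡ 35 (mod 108).
Since T is injective, we compute T⁻¹(77): solve 71x + 2 ≡ 77 (mod 108), i.e. 71x ≡ 75 (mod 108).
Multiplying by 71⁻¹ = 35 gives x ≡ 35·75 = 2625 = 24·108 + 33 ≡ 33 (mod 108).
Check: T(33) = 71·33 + 2 = 2345 = 21·108 + 77 ≡ 77 (mod 108).

33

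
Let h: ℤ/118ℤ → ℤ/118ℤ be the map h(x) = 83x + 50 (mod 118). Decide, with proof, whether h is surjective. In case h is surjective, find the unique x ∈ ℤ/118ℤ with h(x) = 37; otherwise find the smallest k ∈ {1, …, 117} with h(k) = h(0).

115

Recall: surjectivity means every element of the codomain has a preimage under h.
Since gcd(83, 118) = 1, 83 is invertible modulo 118. Euclid's algorithm: 118 = 1·83 + 35, 83 = 2·35 + 13, 35 = 2·13 + 9, 13 = 1·9 + 4, 9 = 2·4 + 1; back-substituting gives 1 = 91·83 − 64·118, so 83⁻¹ ≡ 91 (mod 118).
For any y ∈ ℤ/118ℤ, x = 91(y − 50) mod 118 satisfies h(x) = 83·91(y − 50) + 50 ≡ y (since 83·91 ≡ 1 mod 118). So every y has a preimage.
Thus h is surjective.
Since h is surjective, we compute h⁻¹(37): solve 83x + 50 ≡ 37 (mod 118), i.e. 83x ≡ 105 (mod 118).
Multiplying by 83⁻¹ = 91 gives x ≡ 91·105 = 9555 = 80·118 + 115 ≡ 115 (mod 118).
Check: h(115) = 83·115 + 50 = 9595 = 81·118 + 37 ≡ 37 (mod 118).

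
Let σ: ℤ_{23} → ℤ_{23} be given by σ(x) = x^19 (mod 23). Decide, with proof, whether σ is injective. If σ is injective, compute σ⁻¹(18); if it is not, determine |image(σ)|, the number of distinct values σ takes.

6

Since 23 is prime, the nonzero elements of ℤ_{23} form a cyclic group of order 22.
As gcd(19, 22) = 1, raising to the 19th power is a bijection on this group: if s^19 ≡ t^19 then (st^{−1})^19 = 1, and the only element of order dividing gcd(19, 22) = 1 is 1, so s = t.
With σ(0) = 0 this makes σ injective on all of ℤ_{23}, hence bijective (finite equal-size domain and codomain). In particular σ is injective.
Since σ is injective, we find the preimage of 18. The inverse of x ↦ x^19 on (ℤ_{23})^× is x ↦ x^7, because 19·7 = 133 = 6·22 + 1 ≡ 1 (mod 22) and x^{22} = 1 for x ≠ 0 (Fermat). So σ⁻¹(18) = 18^7 mod 23.
Repeated squaring mod 23: 18^1 ≡ 18, 18^2 ≡ 18² = 324 ≡ 2, 18^4 ≡ 2² = 4. Since 7 = 4 + 2 + 1, 18^7 ≡ 4·2·18: 4·2 = 8, then 8·18 = 144 ≡ 6. So 18^7 ≡ 6 (mod 23).
Hence σ⁻¹(18) = 6.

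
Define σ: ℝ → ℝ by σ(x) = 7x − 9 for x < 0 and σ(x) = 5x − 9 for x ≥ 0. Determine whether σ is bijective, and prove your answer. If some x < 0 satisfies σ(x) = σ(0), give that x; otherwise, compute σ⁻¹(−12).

-3/7

Both pieces are strictly increasing (slopes 7 and 5), so each is injective on its own interval.
The left piece maps (−∞, 0) onto (−∞, −9); the right piece maps [0, ∞) onto [−9, ∞).
Since −9 = −9, the images partition ℝ: σ is injective and surjective, hence bijective.
Because the two images are disjoint, no x < 0 has σ(x) = σ(0), so we compute σ⁻¹(−12): −12 lies in (−∞, −9), so solve 7x − 9 = −12: x = (−12 + 9)/7 = −3/7.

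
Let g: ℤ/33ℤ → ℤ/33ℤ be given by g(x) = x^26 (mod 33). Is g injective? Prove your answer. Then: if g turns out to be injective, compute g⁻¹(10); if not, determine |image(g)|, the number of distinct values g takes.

g(4): Repeated squaring mod 33: 4^1 ≡ 4, 4^2 ≡ 4² = 16, 4^4 ≡ 16² = 256 ≡ 25, 4^8 ≡ 25² = 625 ≡ 31, 4^16 ≡ 31² = 961 ≡ 4. Since 26 = 16 + 8 + 2, 4^26 ≡ 4·31·16: 4·31 = 124 ≡ 25, then 25·16 = 400 ≡ 4. So 4^26 ≡ 4 (mod 33).
g(7): Repeated squaring mod 33: 7^1 ≡ 7, 7^2 ≡ 7² = 49 ≡ 16, 7^4 ≡ 16² = 256 ≡ 25, 7^8 ≡ 25² = 625 ≡ 31, 7^16 ≡ 31² = 961 ≡ 4. Since 26 = 16 + 8 + 2, 7^26 ≡ 4·31·16: 4·31 = 124 ≡ 25, then 25·16 = 400 ≡ 4. So 7^26 ≡ 4 (mod 33).
So g(4) = g(7) = 4 while 4 ≠ 7, therefore g is not injective.
Since g is not injective, we determine |image(g)|. Computing x^26 mod 33 for each x (by repeated squaring, reducing mod 33 at every step), the values g(0), g(1), …, g(32) are: 0, 1, 31, 3, 4, 16, 27, 4, 25, 9, 1, 22, 12, 31, 25, 15, 16, 16, 15, 25, 31, 12, 22, 1, 9, 25, 4, 27, 16, 4, 3, 31, 1.
The distinct values are {0, 1, 3, 4, 9, 12, 15, 16, 22, 25, 27, 31}; there are 12 of them.

12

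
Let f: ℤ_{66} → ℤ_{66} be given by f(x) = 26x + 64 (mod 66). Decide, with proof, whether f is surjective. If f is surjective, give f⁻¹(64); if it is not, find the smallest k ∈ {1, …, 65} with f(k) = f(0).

Since gcd(26, 66) = 2, we have 26x ≡ 0 (mod 2) for all x, so f(x) ≡ 0 (mod 2).
But 1 ≢ 0 (mod 2), so 1 ∈ ℤ_{66} has no preimage. Thus f is not surjective.
Since f is not surjective, we find the least positive k with f(k) = f(0): this means 26k ≡ 0 (mod 66), i.e. 66 ∣ 26k. Since gcd(26, 66) = 2, dividing through by 2 this holds exactly when 33 ∣ 13k, and as gcd(13, 33) = 1, exactly when 33 ∣ k.
The smallest positive such k is 33.

33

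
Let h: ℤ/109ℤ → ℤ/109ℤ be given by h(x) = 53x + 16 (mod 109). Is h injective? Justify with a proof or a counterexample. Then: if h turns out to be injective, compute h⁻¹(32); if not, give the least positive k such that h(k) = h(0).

62

If h(s) = h(t), then 53s ≡ 53t (mod 109). Because gcd(53, 109) = 1, we may cancel 53 to get s ≡ t (mod 109).
So h is injective.
We now compute 53⁻¹ mod 109 explicitly. Euclid's algorithm: 109 = 2·53 + 3, 53 = 17·3 + 2, 3 = 1·2 + 1; back-substituting gives 1 = 72·53 − 35·109, so 53⁻¹ ≡ 72 (mod 109).
Since h is injective, we find h⁻¹(32): we need 53x ≡ 32 − 16 ≡ 16 (mod 109). Using 53⁻¹ = 72: x ≡ 72·16 = 1152 = 10·109 + 62, so x = 62.
Check: h(62) = 53·62 + 16 = 3302 = 30·109 + 32 ≡ 32 (mod 109).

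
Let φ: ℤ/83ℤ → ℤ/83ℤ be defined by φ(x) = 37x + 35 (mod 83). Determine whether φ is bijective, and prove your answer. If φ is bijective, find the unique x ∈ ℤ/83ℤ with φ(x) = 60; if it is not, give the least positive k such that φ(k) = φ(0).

59

If φ(u) = φ(v), then 37u ≡ 37v (mod 83). Because gcd(37, 83) = 1, we may cancel 37 to get u ≡ v (mod 83).
We now compute 37⁻¹ mod 83 explicitly. Euclid's algorithm: 83 = 2·37 + 9, 37 = 4·9 + 1; back-substituting gives 1 = 9·37 − 4·83, so 37⁻¹ ≡ 9 (mod 83).
For any y ∈ ℤ/83ℤ, x = 9(y − 35) mod 83 satisfies φ(x) = 37·9(y − 35) + 35 ≡ y (since 37·9 ≡ 1 mod 83). So every y has a preimage.
Thus φ is bijective.
Since φ is bijective, we compute φ⁻¹(60): solve 37x + 35 ≡ 60 (mod 83), i.e. 37x ≡ 25 (mod 83).
Multiplying by 37⁻¹ = 9 gives x ≡ 9·25 = 225 = 2·83 + 59 ≡ 59 (mod 83).
Check: φ(59) = 37·59 + 35 = 2218 = 26·83 + 60 ≡ 60 (mod 83).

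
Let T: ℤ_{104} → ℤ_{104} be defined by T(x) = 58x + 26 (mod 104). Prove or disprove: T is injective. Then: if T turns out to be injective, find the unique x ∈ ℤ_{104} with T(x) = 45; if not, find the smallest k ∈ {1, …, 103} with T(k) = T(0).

We have gcd(58, 104) = 2 > 1. Taking s = 0 and t = 52: T(0) = 26 and T(52) = 58·52 + 26 = 3042 ≡ 26 (mod 104).
So T(0) = T(52) while 0 ≠ 52, hence T is not injective.
Since T is not injective, we find the least positive k with T(k) = T(0): this means 58k ≡ 0 (mod 104), i.e. 104 ∣ 58k. Since gcd(58, 104) = 2, dividing through by 2 this holds exactly when 52 ∣ 29k, and as gcd(29, 52) = 1, exactly when 52 ∣ k.
The smallest positive such k is 52.

52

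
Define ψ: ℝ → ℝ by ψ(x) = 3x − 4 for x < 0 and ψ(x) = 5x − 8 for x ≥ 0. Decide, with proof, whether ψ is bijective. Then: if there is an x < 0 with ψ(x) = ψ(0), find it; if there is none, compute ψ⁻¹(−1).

-4/3

Both pieces are strictly increasing (slopes 3 and 5), so each is injective on its own interval.
The left piece maps (−∞, 0) onto (−∞, −4); the right piece maps [0, ∞) onto [−8, ∞).
These images overlap. In particular ψ(0) = −8 (right piece), and solving 3x − 4 = −8 on the left piece gives x = −4/3 < 0.
So ψ(−4/3) = ψ(0) with −4/3 ≠ 0, and ψ is not injective, hence not bijective. This x = −4/3 is the requested value below 0.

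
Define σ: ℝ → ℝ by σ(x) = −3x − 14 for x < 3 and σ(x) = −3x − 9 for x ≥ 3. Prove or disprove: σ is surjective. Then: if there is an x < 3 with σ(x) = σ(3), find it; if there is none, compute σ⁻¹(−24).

Both pieces are strictly decreasing (slopes −3 and −3), so each is injective on its own interval.
The left piece maps (−∞, 3) onto (−23, ∞); the right piece maps [3, ∞) onto (−∞, −18].
The union (−23, ∞) ∪ (−∞, −18] covers ℝ, so σ is surjective.
For the follow-up: the images overlap, so an x < 3 with σ(x) = σ(3) exists. σ(3) = −18; solving −3x − 14 = −18 for x < 3 gives x = (−18 + 14)/(−3) = 4/3.

4/3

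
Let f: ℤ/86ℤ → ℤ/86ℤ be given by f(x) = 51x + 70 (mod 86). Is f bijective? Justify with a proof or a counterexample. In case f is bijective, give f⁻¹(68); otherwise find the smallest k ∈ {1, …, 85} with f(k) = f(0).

32

Recall: f is injective if f(s) = f(t) implies s = t.
If f(s) = f(t), then 51s ≡ 51t (mod 86). Because gcd(51, 86) = 1, we may cancel 51 to get s ≡ t (mod 86).
We now compute 51⁻¹ mod 86 explicitly. Euclid's algorithm: 86 = 1·51 + 35, 51 = 1·35 + 16, 35 = 2·16 + 3, 16 = 5·3 + 1; back-substituting gives 1 = 27·51 − 16·86, so 51⁻¹ ≡ 27 (mod 86).
For any y ∈ ℤ/86ℤ, x = 27(y − 70) mod 86 satisfies f(x) = 51·27(y − 70) + 70 ≡ y (since 51·27 ≡ 1 mod 86). So every y has a preimage.
Thus f is bijective.
Since f is bijective, we find f⁻¹(68): we need 51x ≡ 68 − 70 ≡ 84 (mod 86). Using 51⁻¹ = 27: x ≡ 27·84 = 2268 = 26·86 + 32, so x = 32.
Check: f(32) = 51·32 + 70 = 1702 = 19·86 + 68 ≡ 68 (mod 86).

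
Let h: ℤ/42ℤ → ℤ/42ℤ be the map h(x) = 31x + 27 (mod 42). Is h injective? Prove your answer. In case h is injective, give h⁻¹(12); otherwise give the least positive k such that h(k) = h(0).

Recall that h is injective if h(u) = h(v) implies u = v.
Suppose h(u) = h(v) in ℤ/42ℤ. Then 31u + 27 ≡ 31v + 27 (mod 42), so 31(u − v) ≡ 0 (mod 42).
Since gcd(31, 42) = 1, 31 is invertible modulo 42, hence u − v ≡ 0 (mod 42), i.e. u = v.
Thus h is injective.
We now compute 31⁻¹ mod 42 explicitly. Euclid's algorithm: 42 = 1·31 + 11, 31 = 2·11 + 9, 11 = 1·9 + 2, 9 = 4·2 + 1; back-substituting gives 1 = 19·31 − 14·42, so 31⁻¹ ≡ 19 (mod 42).
Since h is injective, we find h⁻¹(12): we need 31x ≡ 12 − 27 ≡ 27 (mod 42). Using 31⁻¹ = 19: x ≡ 19·27 = 513 = 12·42 + 9, so x = 9.
Check: h(9) = 31·9 + 27 = 306 = 7·42 + 12 ≡ 12 (mod 42).

9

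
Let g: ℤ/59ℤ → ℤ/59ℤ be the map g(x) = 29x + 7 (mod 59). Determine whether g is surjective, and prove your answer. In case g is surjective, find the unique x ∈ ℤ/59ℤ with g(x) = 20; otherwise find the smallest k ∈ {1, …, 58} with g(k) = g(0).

By definition, g is surjective if every y in the codomain equals g(x) for some x in the domain.
Since gcd(29, 59) = 1, 29 is invertible modulo 59. Euclid's algorithm: 59 = 2·29 + 1; back-substituting gives 1 = 57·29 − 28·59, so 29⁻¹ ≡ 57 (mod 59).
Then y ↦ 57(y − 7) is a two-sided inverse to g, so every y ∈ ℤ/59ℤ has a preimage.
Therefore g is surjective.
Since g is surjective, we compute g⁻¹(20): solve 29x + 7 ≡ 20 (mod 59), i.e. 29x ≡ 13 (mod 59).
Multiplying by 29⁻¹ = 57 gives x ≡ 57·13 = 741 = 12·59 + 33 ≡ 33 (mod 59).
Check: g(33) = 29·33 + 7 = 964 = 16·59 + 20 ≡ 20 (mod 59).

33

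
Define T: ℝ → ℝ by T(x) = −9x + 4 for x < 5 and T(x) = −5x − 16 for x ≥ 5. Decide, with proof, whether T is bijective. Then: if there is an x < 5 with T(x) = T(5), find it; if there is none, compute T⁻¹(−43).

27/5

Both pieces are strictly decreasing (slopes −9 and −5), so each is injective on its own interval.
The left piece maps (−∞, 5) onto (−41, ∞); the right piece maps [5, ∞) onto (−∞, −41].
Since −41 = −41, the images partition ℝ: T is injective and surjective, hence bijective.
Because the two images are disjoint, no x < 5 has T(x) = T(5), so we compute T⁻¹(−43): −43 lies in (−∞, −41], so solve −5x − 16 = −43: x = (−43 + 16)/(−5) = 27/5.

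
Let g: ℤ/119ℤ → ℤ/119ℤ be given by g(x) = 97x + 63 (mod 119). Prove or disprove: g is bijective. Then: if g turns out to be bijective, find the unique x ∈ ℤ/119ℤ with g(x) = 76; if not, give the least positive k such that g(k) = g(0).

113

If g(x_1) = g(x_2), then 97x_1 ≡ 97x_2 (mod 119). Because gcd(97, 119) = 1, we may cancel 97 to get x_1 ≡ x_2 (mod 119).
We now compute 97⁻¹ mod 119 explicitly. Euclid's algorithm: 119 = 1·97 + 22, 97 = 4·22 + 9, 22 = 2·9 + 4, 9 = 2·4 + 1; back-substituting gives 1 = 27·97 − 22·119, so 97⁻¹ ≡ 27 (mod 119).
For any y ∈ ℤ/119ℤ, x = 27(y − 63) mod 119 satisfies g(x) = 97·27(y − 63) + 63 ≡ y (since 97·27 ≡ 1 mod 119). So every y has a preimage.
Thus g is bijective.
Since g is bijective, we compute g⁻¹(76): solve 97x + 63 ≡ 76 (mod 119), i.e. 97x ≡ 13 (mod 119).
Multiplying by 97⁻¹ = 27 gives x ≡ 27·13 = 351 = 2·119 + 113 ≡ 113 (mod 119).
Check: g(113) = 97·113 + 63 = 11024 = 92·119 + 76 ≡ 76 (mod 119).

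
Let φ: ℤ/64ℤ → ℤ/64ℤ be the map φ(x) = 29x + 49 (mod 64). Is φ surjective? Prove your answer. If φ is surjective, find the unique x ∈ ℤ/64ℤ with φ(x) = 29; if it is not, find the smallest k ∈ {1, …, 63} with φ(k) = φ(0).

Recall: surjectivity means every element of the codomain has a preimage under φ.
Since gcd(29, 64) = 1, 29 is invertible modulo 64. Euclid's algorithm: 64 = 2·29 + 6, 29 = 4·6 + 5, 6 = 1·5 + 1; back-substituting gives 1 = 53·29 − 24·64, so 29⁻¹ ≡ 53 (mod 64).
For any y ∈ ℤ/64ℤ, x = 53(y − 49) mod 64 satisfies φ(x) = 29·53(y − 49) + 49 ≡ y (since 29·53 ≡ 1 mod 64). So every y has a preimage.
So φ is surjective.
Since φ is surjective, we find φ⁻¹(29): we need 29x ≡ 29 − 49 ≡ 44 (mod 64). Using 29⁻¹ = 53: x ≡ 53·44 = 2332 = 36·64 + 28, so x = 28.
Check: φ(28) = 29·28 + 49 = 861 = 13·64 + 29 ≡ 29 (mod 64).

28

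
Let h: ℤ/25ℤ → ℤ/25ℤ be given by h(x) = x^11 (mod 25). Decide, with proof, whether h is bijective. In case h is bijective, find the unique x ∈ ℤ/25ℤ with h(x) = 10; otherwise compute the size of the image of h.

h(0) = 0^11 = 0.
h(5): Repeated squaring mod 25: 5^1 ≡ 5, 5^2 ≡ 5² = 25 ≡ 0, 5^4 ≡ 0² = 0, 5^8 ≡ 0² = 0. Since 11 = 8 + 2 + 1, 5^11 ≡ 0·0·5: 0·0 = 0, then 0·5 = 0. So 5^11 ≡ 0 (mod 25).
So h(0) = h(5) = 0 while 0 ≠ 5, hence h is not injective, hence not bijective.
Since h is not bijective, we determine |image(h)|. Computing x^11 mod 25 for each x (by repeated squaring, reducing mod 25 at every step), the values h(0), h(1), …, h(24) are: 0, 1, 23, 22, 4, 0, 6, 18, 17, 9, 0, 11, 13, 12, 14, 0, 16, 8, 7, 19, 0, 21, 3, 2, 24.
The distinct values are {0, 1, 2, 3, 4, 6, 7, 8, 9, 11, 12, 13, 14, 16, 17, 18, 19, 21, 22, 23, 24}; there are 21 of them.

21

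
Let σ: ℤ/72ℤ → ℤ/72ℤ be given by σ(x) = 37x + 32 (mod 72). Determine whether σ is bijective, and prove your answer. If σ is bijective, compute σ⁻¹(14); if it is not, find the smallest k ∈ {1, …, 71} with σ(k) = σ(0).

54

Suppose σ(u) = σ(v) in ℤ/72ℤ. Then 37u + 32 ≡ 37v + 32 (mod 72), therefore 37(u − v) ≡ 0 (mod 72).
Since gcd(37, 72) = 1, 37 is invertible modulo 72, thus u − v ≡ 0 (mod 72), i.e. u = v.
We now compute 37⁻¹ mod 72 explicitly. Euclid's algorithm: 72 = 1·37 + 35, 37 = 1·35 + 2, 35 = 17·2 + 1; back-substituting gives 1 = 37·37 − 19·72, so 37⁻¹ ≡ 37 (mod 72).
For any y ∈ ℤ/72ℤ, x = 37(y − 32) mod 72 satisfies σ(x) = 37·37(y − 32) + 32 ≡ y (since 37·37 ≡ 1 mod 72). So every y has a preimage.
Therefore σ is bijective.
Since σ is bijective, we find σ⁻¹(14): we need 37x ≡ 14 − 32 ≡ 54 (mod 72). Using 37⁻¹ = 37: x ≡ 37·54 = 1998 = 27·72 + 54, so x = 54.
Check: σ(54) = 37·54 + 32 = 2030 = 28·72 + 14 ≡ 14 (mod 72).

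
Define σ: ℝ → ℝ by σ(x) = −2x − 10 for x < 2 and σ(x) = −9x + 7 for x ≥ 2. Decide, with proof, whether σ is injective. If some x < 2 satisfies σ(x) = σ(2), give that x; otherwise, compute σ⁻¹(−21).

1/2

Both pieces are strictly decreasing (slopes −2 and −9), so each is injective on its own interval.
The left piece maps (−∞, 2) onto (−14, ∞); the right piece maps [2, ∞) onto (−∞, −11].
These images overlap. In particular σ(2) = −11 (right piece), and solving −2x − 10 = −11 on the left piece gives x = 1/2 < 2.
So σ(1/2) = σ(2) with 1/2 ≠ 2, and σ is not injective. This x = 1/2 is the requested value below 2.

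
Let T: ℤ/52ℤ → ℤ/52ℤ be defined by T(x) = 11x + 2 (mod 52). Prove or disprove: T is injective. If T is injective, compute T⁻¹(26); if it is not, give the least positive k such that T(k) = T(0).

40

If T(x_1) = T(x_2), then 11x_1 ≡ 11x_2 (mod 52). Because gcd(11, 52) = 1, we may cancel 11 to get x_1 ≡ x_2 (mod 52).
Therefore T is injective.
We now compute 11⁻¹ mod 52 explicitly. Euclid's algorithm: 52 = 4·11 + 8, 11 = 1·8 + 3, 8 = 2·3 + 2, 3 = 1·2 + 1; back-substituting gives 1 = 19·11 − 4·52, so 11⁻¹ ≡ 19 (mod 52).
Since T is injective, we compute T⁻¹(26): solve 11x + 2 ≡ 26 (mod 52), i.e. 11x ≡ 24 (mod 52).
Multiplying by 11⁻¹ = 19 gives x ≡ 19·24 = 456 = 8·52 + 40 ≡ 40 (mod 52).
Check: T(40) = 11·40 + 2 = 442 = 8·52 + 26 ≡ 26 (mod 52).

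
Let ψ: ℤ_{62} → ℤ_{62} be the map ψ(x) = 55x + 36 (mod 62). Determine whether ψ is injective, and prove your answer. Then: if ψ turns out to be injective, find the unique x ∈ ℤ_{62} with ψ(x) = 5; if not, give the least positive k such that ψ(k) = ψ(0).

If ψ(u) = ψ(v), then 55u ≡ 55v (mod 62). Because gcd(55, 62) = 1, we may cancel 55 to get u ≡ v (mod 62).
Hence ψ is injective.
We now compute 55⁻¹ mod 62 explicitly. Euclid's algorithm: 62 = 1·55 + 7, 55 = 7·7 + 6, 7 = 1·6 + 1; back-substituting gives 1 = 53·55 − 47·62, so 55⁻¹ ≡ 53 (mod 62).
Since ψ is injective, we compute ψ⁻¹(5): solve 55x + 36 ≡ 5 (mod 62), i.e. 55x ≡ 31 (mod 62).
Multiplying by 55⁻¹ = 53 gives x ≡ 53·31 = 1643 = 26·62 + 31 ≡ 31 (mod 62).
Check: ψ(31) = 55·31 + 36 = 1741 = 28·62 + 5 ≡ 5 (mod 62).

31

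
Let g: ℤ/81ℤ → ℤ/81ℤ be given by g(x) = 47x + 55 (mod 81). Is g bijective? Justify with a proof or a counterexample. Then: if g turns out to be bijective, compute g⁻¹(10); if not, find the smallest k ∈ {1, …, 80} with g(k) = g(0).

Recall that g is injective when g(u) = g(v) forces u = v.
If g(u) = g(v), then 47u ≡ 47v (mod 81). Because gcd(47, 81) = 1, we may cancel 47 to get u ≡ v (mod 81).
We now compute 47⁻¹ mod 81 explicitly. Euclid's algorithm: 81 = 1·47 + 34, 47 = 1·34 + 13, 34 = 2·13 + 8, 13 = 1·8 + 5, 8 = 1·5 + 3, 5 = 1·3 + 2, 3 = 1·2 + 1; back-substituting gives 1 = 50·47 − 29·81, so 47⁻¹ ≡ 50 (mod 81).
Then y ↦ 50(y − 55) is a two-sided inverse to g, so every y ∈ ℤ/81ℤ has a preimage.
Hence g is bijective.
Since g is bijective, we find g⁻¹(10): we need 47x ≡ 10 − 55 ≡ 36 (mod 81). Using 47⁻¹ = 50: x ≡ 50·36 = 1800 = 22·81 + 18, so x = 18.
Check: g(18) = 47·18 + 55 = 901 = 11·81 + 10 ≡ 10 (mod 81).

18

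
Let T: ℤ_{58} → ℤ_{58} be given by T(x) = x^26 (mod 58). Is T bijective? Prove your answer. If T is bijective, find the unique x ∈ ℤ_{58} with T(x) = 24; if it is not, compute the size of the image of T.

T(28): Repeated squaring mod 58: 28^1 ≡ 28, 28^2 ≡ 28² = 784 ≡ 30, 28^4 ≡ 30² = 900 ≡ 30, 28^8 ≡ 30² = 900 ≡ 30, 28^16 ≡ 30² = 900 ≡ 30. Since 26 = 16 + 8 + 2, 28^26 ≡ 30·30·30: 30·30 = 900 ≡ 30, then 30·30 = 900 ≡ 30. So 28^26 ≡ 30 (mod 58).
T(30): Repeated squaring mod 58: 30^1 ≡ 30, 30^2 ≡ 30² = 900 ≡ 30, 30^4 ≡ 30² = 900 ≡ 30, 30^8 ≡ 30² = 900 ≡ 30, 30^16 ≡ 30² = 900 ≡ 30. Since 26 = 16 + 8 + 2, 30^26 ≡ 30·30·30: 30·30 = 900 ≡ 30, then 30·30 = 900 ≡ 30. So 30^26 ≡ 30 (mod 58).
So T(28) = T(30) = 30 while 28 ≠ 30, thus T is not injective, hence not bijective.
Since T is not bijective, we determine |image(T)|. Computing x^26 mod 58 for each x (by repeated squaring, reducing mod 58 at every step), the values T(0), T(1), …, T(57) are: 0, 1, 22, 13, 20, 7, 54, 45, 34, 53, 38, 35, 28, 23, 4, 33, 52, 57, 6, 9, 24, 5, 16, 25, 36, 49, 42, 51, 30, 29, 30, 51, 42, 49, 36, 25, 16, 5, 24, 9, 6, 57, 52, 33, 4, 23, 28, 35, 38, 53, 34, 45, 54, 7, 20, 13, 22, 1.
The distinct values are {0, 1, 4, 5, 6, 7, 9, 13, 16, 20, 22, 23, 24, 25, 28, 29, 30, 33, 34, 35, 36, 38, 42, 45, 49, 51, 52, 53, 54, 57}; there are 30 of them.

30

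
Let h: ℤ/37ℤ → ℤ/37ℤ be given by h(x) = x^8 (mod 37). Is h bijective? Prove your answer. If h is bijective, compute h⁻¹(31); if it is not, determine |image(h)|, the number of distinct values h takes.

h(1) = 1^8 = 1.
h(6): Repeated squaring mod 37: 6^1 ≡ 6, 6^2 ≡ 6² = 36, 6^4 ≡ 36² = 1296 ≡ 1, 6^8 ≡ 1² = 1. So 6^8 ≡ 1 (mod 37).
So h(1) = h(6) = 1 while 1 ≠ 6, therefore h is not injective, hence not bijective.
Since h is not bijective, we determine |image(h)|. Computing x^8 mod 37 for each x (by repeated squaring, reducing mod 37 at every step), the values h(0), h(1), …, h(36) are: 0, 1, 34, 12, 9, 16, 1, 16, 10, 33, 26, 10, 34, 9, 26, 7, 7, 33, 12, 12, 33, 7, 7, 26, 9, 34, 10, 26, 33, 10, 16, 1, 16, 9, 12, 34, 1.
The distinct values are {0, 1, 7, 9, 10, 12, 16, 26, 33, 34}; there are 10 of them.

10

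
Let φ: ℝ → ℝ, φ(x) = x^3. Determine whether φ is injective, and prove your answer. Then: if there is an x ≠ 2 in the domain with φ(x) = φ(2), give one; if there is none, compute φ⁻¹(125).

On ℝ, x ↦ x^3 is strictly increasing (since 3 is odd), so φ(s) = φ(t) forces s = t. Thus φ is injective.
Since x ↦ x^3 is strictly increasing on ℝ, it is injective there, so no x ≠ 2 in the domain has φ(x) = φ(2). We therefore compute φ⁻¹(125) = 125^{1/3} = 5 (indeed 5^3 = 125).

5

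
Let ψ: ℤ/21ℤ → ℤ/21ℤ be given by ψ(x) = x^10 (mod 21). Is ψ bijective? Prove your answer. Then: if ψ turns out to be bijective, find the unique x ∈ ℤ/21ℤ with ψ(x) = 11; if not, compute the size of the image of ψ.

8

ψ(2): Repeated squaring mod 21: 2^1 ≡ 2, 2^2 ≡ 2² = 4, 2^4 ≡ 4² = 16, 2^8 ≡ 16² = 256 ≡ 4. Since 10 = 8 + 2, 2^10 ≡ 4·4: 4·4 = 16. So 2^10 ≡ 16 (mod 21).
ψ(5): Repeated squaring mod 21: 5^1 ≡ 5, 5^2 ≡ 5² = 25 ≡ 4, 5^4 ≡ 4² = 16, 5^8 ≡ 16² = 256 ≡ 4. Since 10 = 8 + 2, 5^10 ≡ 4·4: 4·4 = 16. So 5^10 ≡ 16 (mod 21).
So ψ(2) = ψ(5) = 16 while 2 ≠ 5, thus ψ is not injective, hence not bijective.
Since ψ is not bijective, we determine |image(ψ)|. Computing x^10 mod 21 for each x (by repeated squaring, reducing mod 21 at every step), the values ψ(0), ψ(1), …, ψ(20) are: 0, 1, 16, 18, 4, 16, 15, 7, 1, 9, 4, 4, 9, 1, 7, 15, 16, 4, 18, 16, 1.
The distinct values are {0, 1, 4, 7, 9, 15, 16, 18}; there are 8 of them.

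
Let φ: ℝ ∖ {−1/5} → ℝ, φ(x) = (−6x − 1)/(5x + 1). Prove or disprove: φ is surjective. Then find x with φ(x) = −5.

If φ(x) = −6/5, cross-multiplying gives 5(−6x − 1) = −6(5x + 1), which simplifies to −5 = −6 — false.  So −6/5 has no preimage and φ is not surjective.
Solving φ(x) = −5: cross-multiplying gives −6x − 1 = −5(5x + 1), which rearranges to 19x = −4, so x = −4/19.

-4/19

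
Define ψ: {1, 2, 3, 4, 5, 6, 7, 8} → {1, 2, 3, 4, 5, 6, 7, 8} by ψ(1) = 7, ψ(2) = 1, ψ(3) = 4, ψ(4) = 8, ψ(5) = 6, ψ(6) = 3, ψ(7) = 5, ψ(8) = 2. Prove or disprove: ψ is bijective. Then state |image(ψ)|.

The values 7, 1, 4, 8, 6, 3, 5, 2 are a permutation of {1, 2, 3, 4, 5, 6, 7, 8}: each element appears exactly once.
So ψ is injective and surjective, hence bijective.
The image of ψ is {1, 2, 3, 4, 5, 6, 7, 8}, which has 8 elements.

8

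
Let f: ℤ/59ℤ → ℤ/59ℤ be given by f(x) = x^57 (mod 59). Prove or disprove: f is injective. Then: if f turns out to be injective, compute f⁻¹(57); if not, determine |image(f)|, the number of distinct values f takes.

Since 59 is prime, the nonzero elements of ℤ/59ℤ form a cyclic group of order 58.
As gcd(57, 58) = 1, raising to the 57th power is a bijection on this group: if s^57 ≡ t^57 then (st^{−1})^57 = 1, and the only element of order dividing gcd(57, 58) = 1 is 1, so s = t.
With f(0) = 0 this makes f injective on all of ℤ/59ℤ, hence bijective (finite equal-size domain and codomain). In particular f is injective.
Since f is injective, we find the preimage of 57. The inverse of x ↦ x^57 on (ℤ/59ℤ)^× is x ↦ x^57, because 57·57 = 3249 = 56·58 + 1 ≡ 1 (mod 58) and x^{58} = 1 for x ≠ 0 (Fermat). So f⁻¹(57) = 57^57 mod 59.
Repeated squaring mod 59: 57^1 ≡ 57, 57^2 ≡ 57² = 3249 ≡ 4, 57^4 ≡ 4² = 16, 57^8 ≡ 16² = 256 ≡ 20, 57^16 ≡ 20² = 400 ≡ 46, 57^32 ≡ 46² = 2116 ≡ 51. Since 57 = 32 + 16 + 8 + 1, 57^57 ≡ 51·46·20·57: 51·46 = 2346 ≡ 45, then 45·20 = 900 ≡ 15, then 15·57 = 855 ≡ 29. So 57^57 ≡ 29 (mod 59).
Hence f⁻¹(57) = 29.

29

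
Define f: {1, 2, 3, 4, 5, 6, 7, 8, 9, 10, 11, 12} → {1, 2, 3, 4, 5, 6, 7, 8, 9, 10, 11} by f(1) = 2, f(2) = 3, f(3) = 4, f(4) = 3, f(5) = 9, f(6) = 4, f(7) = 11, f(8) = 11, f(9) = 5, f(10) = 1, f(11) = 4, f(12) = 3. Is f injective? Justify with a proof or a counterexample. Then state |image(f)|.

f(2) = 3 = f(4) with 2 ≠ 4, so f is not injective.
The image of f is {1, 2, 3, 4, 5, 9, 11}, which has 7 elements.

7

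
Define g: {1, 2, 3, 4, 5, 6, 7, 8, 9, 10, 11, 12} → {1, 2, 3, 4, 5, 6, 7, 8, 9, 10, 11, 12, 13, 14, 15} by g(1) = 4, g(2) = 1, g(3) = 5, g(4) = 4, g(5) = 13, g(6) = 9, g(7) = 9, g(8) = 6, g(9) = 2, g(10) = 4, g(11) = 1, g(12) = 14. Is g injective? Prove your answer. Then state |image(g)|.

g(1) = 4 = g(4) with 1 ≠ 4, so g is not injective.
The image of g is {1, 2, 4, 5, 6, 9, 13, 14}, which has 8 elements.

8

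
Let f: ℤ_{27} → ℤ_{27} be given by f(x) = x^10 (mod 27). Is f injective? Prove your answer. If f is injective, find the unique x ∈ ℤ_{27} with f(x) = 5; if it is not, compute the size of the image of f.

f(0) = 0^10 = 0.
f(3): Repeated squaring mod 27: 3^1 ≡ 3, 3^2 ≡ 3² = 9, 3^4 ≡ 9² = 81 ≡ 0, 3^8 ≡ 0² = 0. Since 10 = 8 + 2, 3^10 ≡ 0·9: 0·9 = 0. So 3^10 ≡ 0 (mod 27).
So f(0) = f(3) = 0 while 0 ≠ 3, hence f is not injective.
Since f is not injective, we determine |image(f)|. Computing x^10 mod 27 for each x (by repeated squaring, reducing mod 27 at every step), the values f(0), f(1), …, f(26) are: 0, 1, 25, 0, 4, 22, 0, 7, 19, 0, 10, 16, 0, 13, 13, 0, 16, 10, 0, 19, 7, 0, 22, 4, 0, 25, 1.
The distinct values are {0, 1, 4, 7, 10, 13, 16, 19, 22, 25}; there are 10 of them.

10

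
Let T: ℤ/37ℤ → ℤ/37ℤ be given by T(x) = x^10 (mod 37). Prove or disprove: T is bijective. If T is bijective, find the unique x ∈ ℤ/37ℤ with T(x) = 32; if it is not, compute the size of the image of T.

19

T(18): Repeated squaring mod 37: 18^1 ≡ 18, 18^2 ≡ 18² = 324 ≡ 28, 18^4 ≡ 28² = 784 ≡ 7, 18^8 ≡ 7² = 49 ≡ 12. Since 10 = 8 + 2, 18^10 ≡ 12·28: 12·28 = 336 ≡ 3. So 18^10 ≡ 3 (mod 37).
T(19): Repeated squaring mod 37: 19^1 ≡ 19, 19^2 ≡ 19² = 361 ≡ 28, 19^4 ≡ 28² = 784 ≡ 7, 19^8 ≡ 7² = 49 ≡ 12. Since 10 = 8 + 2, 19^10 ≡ 12·28: 12·28 = 336 ≡ 3. So 19^10 ≡ 3 (mod 37).
So T(18) = T(19) = 3 while 18 ≠ 19, hence T is not injective, hence not bijective.
Since T is not bijective, we determine |image(T)|. Computing x^10 mod 37 for each x (by repeated squaring, reducing mod 37 at every step), the values T(0), T(1), …, T(36) are: 0, 1, 25, 34, 33, 30, 36, 7, 11, 9, 10, 26, 12, 4, 27, 21, 16, 28, 3, 3, 28, 16, 21, 27, 4, 12, 26, 10, 9, 11, 7, 36, 30, 33, 34, 25, 1.
The distinct values are {0, 1, 3, 4, 7, 9, 10, 11, 12, 16, 21, 25, 26, 27, 28, 30, 33, 34, 36}; there are 19 of them.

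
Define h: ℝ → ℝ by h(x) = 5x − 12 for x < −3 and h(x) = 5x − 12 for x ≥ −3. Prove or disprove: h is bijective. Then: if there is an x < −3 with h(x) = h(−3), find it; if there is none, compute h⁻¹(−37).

Both pieces are strictly increasing (slopes 5 and 5), so each is injective on its own interval.
The left piece maps (−∞, −3) onto (−∞, −27); the right piece maps [−3, ∞) onto [−27, ∞).
Since −27 = −27, the images partition ℝ: h is injective and surjective, hence bijective.
Because the two images are disjoint, no x < −3 has h(x) = h(−3), so we compute h⁻¹(−37): −37 lies in (−∞, −27), so solve 5x − 12 = −37: x = (−37 + 12)/5 = −5.

-5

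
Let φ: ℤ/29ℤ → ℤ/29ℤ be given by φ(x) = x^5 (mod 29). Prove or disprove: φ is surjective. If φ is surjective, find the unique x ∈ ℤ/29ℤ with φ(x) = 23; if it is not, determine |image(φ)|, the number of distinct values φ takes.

Since 29 is prime, the nonzero elements of ℤ/29ℤ form a cyclic group of order 28.
As gcd(5, 28) = 1, raising to the 5th power is a bijection on this group: if u^5 ≡ v^5 then (uv^{−1})^5 = 1, and the only element of order dividing gcd(5, 28) = 1 is 1, so u = v.
With φ(0) = 0 this makes φ injective on all of ℤ/29ℤ, hence bijective (finite equal-size domain and codomain). In particular φ is surjective.
Since φ is surjective, we find the preimage of 23. The inverse of x ↦ x^5 on (ℤ/29ℤ)^× is x ↦ x^17, because 5·17 = 85 = 3·28 + 1 ≡ 1 (mod 28) and x^{28} = 1 for x ≠ 0 (Fermat). So φ⁻¹(23) = 23^17 mod 29.
Repeated squaring mod 29: 23^1 ≡ 23, 23^2 ≡ 23² = 529 ≡ 7, 23^4 ≡ 7² = 49 ≡ 20, 23^8 ≡ 20² = 400 ≡ 23, 23^16 ≡ 23² = 529 ≡ 7. Since 17 = 16 + 1, 23^17 ≡ 7·23: 7·23 = 161 ≡ 16. So 23^17 ≡ 16 (mod 29).
Hence φ⁻¹(23) = 16.

16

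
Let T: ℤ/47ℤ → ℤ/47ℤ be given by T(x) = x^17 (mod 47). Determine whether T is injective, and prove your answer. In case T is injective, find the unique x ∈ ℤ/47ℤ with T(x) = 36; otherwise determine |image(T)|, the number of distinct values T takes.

2

Since 47 is prime, the nonzero elements of ℤ/47ℤ form a cyclic group of order 46.
As gcd(17, 46) = 1, raising to the 17th power is a bijection on this group: if u^17 ≡ v^17 then (uv^{−1})^17 = 1, and the only element of order dividing gcd(17, 46) = 1 is 1, so u = v.
With T(0) = 0 this makes T injective on all of ℤ/47ℤ, hence bijective (finite equal-size domain and codomain). In particular T is injective.
Since T is injective, we find the preimage of 36. The inverse of x ↦ x^17 on (ℤ/47ℤ)^× is x ↦ x^19, because 17·19 = 323 = 7·46 + 1 ≡ 1 (mod 46) and x^{46} = 1 for x ≠ 0 (Fermat). So T⁻¹(36) = 36^19 mod 47.
Repeated squaring mod 47: 36^1 ≡ 36, 36^2 ≡ 36² = 1296 ≡ 27, 36^4 ≡ 27² = 729 ≡ 24, 36^8 ≡ 24² = 576 ≡ 12, 36^16 ≡ 12² = 144 ≡ 3. Since 19 = 16 + 2 + 1, 36^19 ≡ 3·27·36: 3·27 = 81 ≡ 34, then 34·36 = 1224 ≡ 2. So 36^19 ≡ 2 (mod 47).
Hence T⁻¹(36) = 2.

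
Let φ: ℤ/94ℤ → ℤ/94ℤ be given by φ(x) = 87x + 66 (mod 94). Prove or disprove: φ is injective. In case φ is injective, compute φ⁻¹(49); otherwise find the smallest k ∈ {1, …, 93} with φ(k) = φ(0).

By definition, injectivity means: for all a, b in the domain, φ(a) = φ(b) implies a = b.
If φ(a) = φ(b), then 87a ≡ 87b (mod 94). Because gcd(87, 94) = 1, we may cancel 87 to get a ≡ b (mod 94).
Hence φ is injective.
We now compute 87⁻¹ mod 94 explicitly. Euclid's algorithm: 94 = 1·87 + 7, 87 = 12·7 + 3, 7 = 2·3 + 1; back-substituting gives 1 = 67·87 − 62·94, so 87⁻¹ ≡ 67 (mod 94).
Since φ is injective, we compute φ⁻¹(49): solve 87x + 66 ≡ 49 (mod 94), i.e. 87x ≡ 77 (mod 94).
Multiplying by 87⁻¹ = 67 gives x ≡ 67·77 = 5159 = 54·94 + 83 ≡ 83 (mod 94).
Check: φ(83) = 87·83 + 66 = 7287 = 77·94 + 49 ≡ 49 (mod 94).

83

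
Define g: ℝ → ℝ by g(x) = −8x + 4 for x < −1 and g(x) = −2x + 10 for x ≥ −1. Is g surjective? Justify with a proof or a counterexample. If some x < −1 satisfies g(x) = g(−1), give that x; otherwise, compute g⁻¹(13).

Both pieces are strictly decreasing (slopes −8 and −2), so each is injective on its own interval.
The left piece maps (−∞, −1) onto (12, ∞); the right piece maps [−1, ∞) onto (−∞, 12].
These images together cover ℝ, so g is surjective.
Because the two images are disjoint, no x < −1 has g(x) = g(−1), so we compute g⁻¹(13): 13 lies in (12, ∞), so solve −8x + 4 = 13: x = (13 − 4)/(−8) = −9/8.

-9/8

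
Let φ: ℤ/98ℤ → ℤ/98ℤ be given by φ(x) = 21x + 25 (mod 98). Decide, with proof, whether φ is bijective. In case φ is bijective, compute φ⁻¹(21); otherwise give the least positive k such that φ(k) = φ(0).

14

Recall: injectivity means: for all a, b in the domain, φ(a) = φ(b) implies a = b.
We have gcd(21, 98) = 7 > 1. Taking a = 0 and b = 14: φ(0) = 25 and φ(14) = 21·14 + 25 = 319 ≡ 25 (mod 98).
So φ(0) = φ(14) while 0 ≠ 14, thus φ is not injective, hence not bijective.
Since φ is not bijective, we find the least positive k with φ(k) = φ(0): this means 21k ≡ 0 (mod 98), i.e. 98 ∣ 21k. Since gcd(21, 98) = 7, dividing through by 7 this holds exactly when 14 ∣ 3k, and as gcd(3, 14) = 1, exactly when 14 ∣ k.
The smallest positive such k is 14.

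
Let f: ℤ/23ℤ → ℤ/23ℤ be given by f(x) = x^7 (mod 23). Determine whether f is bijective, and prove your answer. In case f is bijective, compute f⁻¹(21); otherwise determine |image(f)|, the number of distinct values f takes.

Since 23 is prime, the nonzero elements of ℤ/23ℤ form a cyclic group of order 22.
As gcd(7, 22) = 1, raising to the 7th power is a bijection on this group: if s^7 ≡ t^7 then (st^{−1})^7 = 1, and the only element of order dividing gcd(7, 22) = 1 is 1, so s = t.
With f(0) = 0 this makes f injective on all of ℤ/23ℤ, hence bijective (finite equal-size domain and codomain). In particular f is bijective.
Since f is bijective, we find the preimage of 21. The inverse of x ↦ x^7 on (ℤ/23ℤ)^× is x ↦ x^19, because 7·19 = 133 = 6·22 + 1 ≡ 1 (mod 22) and x^{22} = 1 for x ≠ 0 (Fermat). So f⁻¹(21) = 21^19 mod 23.
Repeated squaring mod 23: 21^1 ≡ 21, 21^2 ≡ 21² = 441 ≡ 4, 21^4 ≡ 4² = 16, 21^8 ≡ 16² = 256 ≡ 3, 21^16 ≡ 3² = 9. Since 19 = 16 + 2 + 1, 21^19 ≡ 9·4·21: 9·4 = 36 ≡ 13, then 13·21 = 273 ≡ 20. So 21^19 ≡ 20 (mod 23).
Hence f⁻¹(21) = 20.

20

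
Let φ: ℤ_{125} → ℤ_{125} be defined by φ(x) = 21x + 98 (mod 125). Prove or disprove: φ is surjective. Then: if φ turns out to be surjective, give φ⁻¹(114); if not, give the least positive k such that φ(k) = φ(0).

Since gcd(21, 125) = 1, 21 is invertible modulo 125. Euclid's algorithm: 125 = 5·21 + 20, 21 = 1·20 + 1; back-substituting gives 1 = 6·21 − 1·125, so 21⁻¹ ≡ 6 (mod 125).
Then y ↦ 6(y − 98) is a two-sided inverse to φ, so every y ∈ ℤ_{125} has a preimage.
Thus φ is surjective.
Since φ is surjective, we find φ⁻¹(114): we need 21x ≡ 114 − 98 ≡ 16 (mod 125). Using 21⁻¹ = 6: x ≡ 6·16 = 96, so x = 96.
Check: φ(96) = 21·96 + 98 = 2114 = 16·125 + 114 ≡ 114 (mod 125).

96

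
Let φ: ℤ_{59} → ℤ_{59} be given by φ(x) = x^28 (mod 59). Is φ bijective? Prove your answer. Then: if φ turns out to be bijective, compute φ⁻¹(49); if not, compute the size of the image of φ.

φ(29): Repeated squaring mod 59: 29^1 ≡ 29, 29^2 ≡ 29² = 841 ≡ 15, 29^4 ≡ 15² = 225 ≡ 48, 29^8 ≡ 48² = 2304 ≡ 3, 29^16 ≡ 3² = 9. Since 28 = 16 + 8 + 4, 29^28 ≡ 9·3·48: 9·3 = 27, then 27·48 = 1296 ≡ 57. So 29^28 ≡ 57 (mod 59).
φ(30): Repeated squaring mod 59: 30^1 ≡ 30, 30^2 ≡ 30² = 900 ≡ 15, 30^4 ≡ 15² = 225 ≡ 48, 30^8 ≡ 48² = 2304 ≡ 3, 30^16 ≡ 3² = 9. Since 28 = 16 + 8 + 4, 30^28 ≡ 9·3·48: 9·3 = 27, then 27·48 = 1296 ≡ 57. So 30^28 ≡ 57 (mod 59).
So φ(29) = φ(30) = 57 while 29 ≠ 30, so φ is not injective, hence not bijective.
Since φ is not bijective, we determine |image(φ)|. Computing x^28 mod 59 for each x (by repeated squaring, reducing mod 59 at every step), the values φ(0), φ(1), …, φ(58) are: 0, 1, 29, 20, 15, 12, 49, 17, 22, 46, 53, 16, 5, 9, 21, 4, 48, 7, 36, 28, 3, 45, 51, 41, 27, 26, 25, 35, 19, 57, 57, 19, 35, 25, 26, 27, 41, 51, 45, 3, 28, 36, 7, 48, 4, 21, 9, 5, 16, 53, 46, 22, 17, 49, 12, 15, 20, 29, 1.
The distinct values are {0, 1, 3, 4, 5, 7, 9, 12, 15, 16, 17, 19, 20, 21, 22, 25, 26, 27, 28, 29, 35, 36, 41, 45, 46, 48, 49, 51, 53, 57}; there are 30 of them.

30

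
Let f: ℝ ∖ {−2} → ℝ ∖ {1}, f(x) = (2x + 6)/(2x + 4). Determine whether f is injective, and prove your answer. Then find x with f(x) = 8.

Suppose f(a) = f(b). Cross-multiplying: (2a + 6)(2b + 4) = (2b + 6)(2a + 4).
Expanding both sides and cancelling the symmetric terms leaves −4·(a − b) = 0. Since −4 ≠ 0, a = b. So f is injective.
Solving f(x) = 8: cross-multiplying gives 2x + 6 = 8(2x + 4), which rearranges to −14x = 26, so x = −13/7.

-13/7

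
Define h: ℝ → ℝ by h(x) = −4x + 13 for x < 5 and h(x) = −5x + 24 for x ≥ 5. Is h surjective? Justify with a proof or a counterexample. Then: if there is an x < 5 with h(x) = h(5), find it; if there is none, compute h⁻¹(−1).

Both pieces are strictly decreasing (slopes −4 and −5), so each is injective on its own interval.
The left piece maps (−∞, 5) onto (−7, ∞); the right piece maps [5, ∞) onto (−∞, −1].
The union (−7, ∞) ∪ (−∞, −1] covers ℝ, so h is surjective.
For the follow-up: the images overlap, so an x < 5 with h(x) = h(5) exists. h(5) = −1; solving −4x + 13 = −1 for x < 5 gives x = (−1 − 13)/(−4) = 7/2.

7/2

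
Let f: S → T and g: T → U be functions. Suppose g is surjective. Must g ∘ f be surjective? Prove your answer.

not surjective

No. Take S = {0}, T = U = {0, 1, 2, 3}, f(0) = 0, and g = identity (surjective).
Then (g ∘ f)(0) = 0, and 3 ∈ U has no preimage under g ∘ f, so g ∘ f is not surjective.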